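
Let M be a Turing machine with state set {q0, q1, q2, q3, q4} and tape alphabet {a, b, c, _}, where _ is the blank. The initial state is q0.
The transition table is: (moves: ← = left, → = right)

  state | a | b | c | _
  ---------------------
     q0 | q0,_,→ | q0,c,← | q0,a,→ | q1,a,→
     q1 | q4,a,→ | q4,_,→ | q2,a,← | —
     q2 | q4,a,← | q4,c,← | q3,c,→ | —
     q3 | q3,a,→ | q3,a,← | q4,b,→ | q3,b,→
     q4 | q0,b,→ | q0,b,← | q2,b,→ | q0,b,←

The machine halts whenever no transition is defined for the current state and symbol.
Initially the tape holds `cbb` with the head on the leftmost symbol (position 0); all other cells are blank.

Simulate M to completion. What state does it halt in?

q0 | [c]bb__   read c → write a, move →, go to q0
q0 | a[b]b__   read b → write c, move ←, go to q0
q0 | [a]cb__   read a → write _, move →, go to q0
q0 | _[c]b__   read c → write a, move →, go to q0
q0 | _a[b]__   read b → write c, move ←, go to q0
q0 | _[a]c__   read a → write _, move →, go to q0
q0 | __[c]__   read c → write a, move →, go to q0
q0 | __a[_]_   read _ → write a, move →, go to q1
q1 | __aa[_]
No transition is defined for (q1, _); M halts in state q1.

q1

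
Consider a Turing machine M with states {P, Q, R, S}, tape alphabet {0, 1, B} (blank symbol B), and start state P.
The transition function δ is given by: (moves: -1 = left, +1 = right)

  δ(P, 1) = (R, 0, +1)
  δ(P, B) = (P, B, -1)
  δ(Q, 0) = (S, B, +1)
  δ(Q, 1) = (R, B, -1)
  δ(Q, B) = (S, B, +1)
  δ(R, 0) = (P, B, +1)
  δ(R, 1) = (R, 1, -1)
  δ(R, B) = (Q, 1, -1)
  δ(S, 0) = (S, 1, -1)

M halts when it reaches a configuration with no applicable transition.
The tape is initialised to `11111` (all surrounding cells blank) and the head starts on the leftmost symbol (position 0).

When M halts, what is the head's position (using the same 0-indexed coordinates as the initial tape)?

P | [1]1111B   read 1 → write 0, move +1, go to R
R | 0[1]111B   read 1 → write 1, move -1, go to R
R | [0]1111B   read 0 → write B, move +1, go to P
P | B[1]111B   read 1 → write 0, move +1, go to R
R | B0[1]11B   read 1 → write 1, move -1, go to R
R | B[0]111B   read 0 → write B, move +1, go to P
P | BB[1]11B   read 1 → write 0, move +1, go to R
R | BB0[1]1B   read 1 → write 1, move -1, go to R
R | BB[0]11B   read 0 → write B, move +1, go to P
P | BBB[1]1B   read 1 → write 0, move +1, go to R
R | BBB0[1]B   read 1 → write 1, move -1, go to R
R | BBB[0]1B   read 0 → write B, move +1, go to P
P | BBBB[1]B   read 1 → write 0, move +1, go to R
R | BBBB0[B]   read B → write 1, move -1, go to Q
Q | BBBB[0]1   read 0 → write B, move +1, go to S
S | BBBBB[1]
At halt the head is at cell 5.

5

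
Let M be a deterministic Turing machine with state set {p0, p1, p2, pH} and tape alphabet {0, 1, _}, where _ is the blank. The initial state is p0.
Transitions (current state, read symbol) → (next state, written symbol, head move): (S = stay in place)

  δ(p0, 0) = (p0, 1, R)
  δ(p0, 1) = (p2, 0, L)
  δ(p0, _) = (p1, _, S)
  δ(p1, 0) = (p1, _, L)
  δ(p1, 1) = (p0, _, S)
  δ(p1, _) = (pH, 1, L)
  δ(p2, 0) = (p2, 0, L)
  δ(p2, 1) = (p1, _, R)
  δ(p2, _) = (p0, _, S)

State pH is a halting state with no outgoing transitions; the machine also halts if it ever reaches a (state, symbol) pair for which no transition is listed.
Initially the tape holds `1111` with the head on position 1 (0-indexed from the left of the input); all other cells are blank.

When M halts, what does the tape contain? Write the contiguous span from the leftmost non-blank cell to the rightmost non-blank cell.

p0 | _1[1]11   read 1 → write 0, move L, go to p2
p2 | _[1]011   read 1 → write _, move R, go to p1
p1 | __[0]11   read 0 → write _, move L, go to p1
p1 | _[_]_11   read _ → write 1, move L, go to pH
pH | [_]1_11
The non-blank tape span at halt is 1_11.

1_11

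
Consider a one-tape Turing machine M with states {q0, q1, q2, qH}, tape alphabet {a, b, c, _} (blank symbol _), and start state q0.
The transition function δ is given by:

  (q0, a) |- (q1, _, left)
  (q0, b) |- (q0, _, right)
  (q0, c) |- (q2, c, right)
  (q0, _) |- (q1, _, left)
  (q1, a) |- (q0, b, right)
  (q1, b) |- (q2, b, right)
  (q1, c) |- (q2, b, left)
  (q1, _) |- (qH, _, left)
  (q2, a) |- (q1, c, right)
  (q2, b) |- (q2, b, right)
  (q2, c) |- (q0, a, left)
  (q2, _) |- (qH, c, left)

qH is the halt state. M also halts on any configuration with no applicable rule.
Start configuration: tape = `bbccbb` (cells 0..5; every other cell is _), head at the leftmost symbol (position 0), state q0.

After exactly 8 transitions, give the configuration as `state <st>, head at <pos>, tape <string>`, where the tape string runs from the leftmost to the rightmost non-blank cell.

q0 | [b]bccbb_   read b → write _, move right, go to q0
q0 | _[b]ccbb_   read b → write _, move right, go to q0
q0 | __[c]cbb_   read c → write c, move right, go to q2
q2 | __c[c]bb_   read c → write a, move left, go to q0
q0 | __[c]abb_   read c → write c, move right, go to q2
q2 | __c[a]bb_   read a → write c, move right, go to q1
q1 | __cc[b]b_   read b → write b, move right, go to q2
q2 | __ccb[b]_   read b → write b, move right, go to q2
q2 | __ccbb[_]
After 8 steps: state q2, head at 6, tape ccbb.

state q2, head at 6, tape ccbb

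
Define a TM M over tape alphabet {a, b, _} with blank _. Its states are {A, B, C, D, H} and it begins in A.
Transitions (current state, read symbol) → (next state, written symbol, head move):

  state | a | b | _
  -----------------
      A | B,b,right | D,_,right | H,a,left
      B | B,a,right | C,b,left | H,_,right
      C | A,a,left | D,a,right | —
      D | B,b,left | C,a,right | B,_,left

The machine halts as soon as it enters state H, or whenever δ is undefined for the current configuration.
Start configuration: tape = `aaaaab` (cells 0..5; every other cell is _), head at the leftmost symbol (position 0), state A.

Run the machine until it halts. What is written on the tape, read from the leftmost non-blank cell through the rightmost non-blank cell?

A | [a]aaaab   read a → write b, move right, go to B
B | b[a]aaab   read a → write a, move right, go to B
B | ba[a]aab   read a → write a, move right, go to B
B | baa[a]ab   read a → write a, move right, go to B
B | baaa[a]b   read a → write a, move right, go to B
B | baaaa[b]   read b → write b, move left, go to C
C | baaa[a]b   read a → write a, move left, go to A
A | baa[a]ab   read a → write b, move right, go to B
B | baab[a]b   read a → write a, move right, go to B
B | baaba[b]   read b → write b, move left, go to C
C | baab[a]b   read a → write a, move left, go to A
A | baa[b]ab   read b → write _, move right, go to D
D | baa_[a]b   read a → write b, move left, go to B
B | baa[_]bb   read _ → write _, move right, go to H
H | baa_[b]b
The non-blank tape span at halt is baa_bb.

baa_bb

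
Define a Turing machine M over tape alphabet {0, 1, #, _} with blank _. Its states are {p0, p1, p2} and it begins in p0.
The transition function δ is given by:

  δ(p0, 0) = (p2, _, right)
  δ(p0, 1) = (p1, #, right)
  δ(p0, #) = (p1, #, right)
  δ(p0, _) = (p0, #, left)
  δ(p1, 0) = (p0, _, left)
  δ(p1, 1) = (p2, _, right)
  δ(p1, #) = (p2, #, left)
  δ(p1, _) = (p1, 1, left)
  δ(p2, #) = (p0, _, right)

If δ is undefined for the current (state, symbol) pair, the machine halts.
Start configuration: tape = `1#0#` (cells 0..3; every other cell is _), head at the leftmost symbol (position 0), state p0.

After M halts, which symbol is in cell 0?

_

state=p0 head=0 tape=[1]#0#   (p0,1)→(p1,#,right)
state=p1 head=1 tape=#[#]0#   (p1,#)→(p2,#,left)
state=p2 head=0 tape=[#]#0#   (p2,#)→(p0,_,right)
state=p0 head=1 tape=_[#]0#   (p0,#)→(p1,#,right)
state=p1 head=2 tape=_#[0]#   (p1,0)→(p0,_,left)
state=p0 head=1 tape=_[#]_#   (p0,#)→(p1,#,right)
state=p1 head=2 tape=_#[_]#   (p1,_)→(p1,1,left)
state=p1 head=1 tape=_[#]1#   (p1,#)→(p2,#,left)
state=p2 head=0 tape=[_]#1#
Cell 0 holds _ when M halts.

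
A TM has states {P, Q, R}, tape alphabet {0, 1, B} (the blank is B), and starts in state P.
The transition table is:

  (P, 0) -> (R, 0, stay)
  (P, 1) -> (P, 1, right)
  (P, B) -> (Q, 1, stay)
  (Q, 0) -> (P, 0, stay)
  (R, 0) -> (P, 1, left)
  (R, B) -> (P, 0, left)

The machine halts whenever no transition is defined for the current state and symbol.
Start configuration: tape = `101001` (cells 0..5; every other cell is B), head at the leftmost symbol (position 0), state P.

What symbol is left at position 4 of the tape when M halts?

state=P head=0 tape=[1]01001B   (P,1)→(P,1,right)
state=P head=1 tape=1[0]1001B   (P,0)→(R,0,stay)
state=R head=1 tape=1[0]1001B   (R,0)→(P,1,left)
state=P head=0 tape=[1]11001B   (P,1)→(P,1,right)
state=P head=1 tape=1[1]1001B   (P,1)→(P,1,right)
state=P head=2 tape=11[1]001B   (P,1)→(P,1,right)
state=P head=3 tape=111[0]01B   (P,0)→(R,0,stay)
state=R head=3 tape=111[0]01B   (R,0)→(P,1,left)
state=P head=2 tape=11[1]101B   (P,1)→(P,1,right)
state=P head=3 tape=111[1]01B   (P,1)→(P,1,right)
state=P head=4 tape=1111[0]1B   (P,0)→(R,0,stay)
state=R head=4 tape=1111[0]1B   (R,0)→(P,1,left)
state=P head=3 tape=111[1]11B   (P,1)→(P,1,right)
state=P head=4 tape=1111[1]1B   (P,1)→(P,1,right)
state=P head=5 tape=11111[1]B   (P,1)→(P,1,right)
state=P head=6 tape=111111[B]   (P,B)→(Q,1,stay)
state=Q head=6 tape=111111[1]
Cell 4 holds 1 when M halts.

1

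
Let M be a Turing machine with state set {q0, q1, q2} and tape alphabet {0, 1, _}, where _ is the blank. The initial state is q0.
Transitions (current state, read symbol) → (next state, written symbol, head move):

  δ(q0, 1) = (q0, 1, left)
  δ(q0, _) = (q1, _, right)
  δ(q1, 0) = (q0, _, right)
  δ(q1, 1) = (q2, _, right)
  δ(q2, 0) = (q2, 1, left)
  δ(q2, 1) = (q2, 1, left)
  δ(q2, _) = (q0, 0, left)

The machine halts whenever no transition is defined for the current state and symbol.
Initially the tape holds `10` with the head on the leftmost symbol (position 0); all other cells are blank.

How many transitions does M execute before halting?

state=q0 head=0 tape=_[1]0___   (q0,1)→(q0,1,left)
state=q0 head=-1 tape=[_]10___   (q0,_)→(q1,_,right)
state=q1 head=0 tape=_[1]0___   (q1,1)→(q2,_,right)
state=q2 head=1 tape=__[0]___   (q2,0)→(q2,1,left)
state=q2 head=0 tape=_[_]1___   (q2,_)→(q0,0,left)
state=q0 head=-1 tape=[_]01___   (q0,_)→(q1,_,right)
state=q1 head=0 tape=_[0]1___   (q1,0)→(q0,_,right)
state=q0 head=1 tape=__[1]___   (q0,1)→(q0,1,left)
state=q0 head=0 tape=_[_]1___   (q0,_)→(q1,_,right)
state=q1 head=1 tape=__[1]___   (q1,1)→(q2,_,right)
state=q2 head=2 tape=___[_]__   (q2,_)→(q0,0,left)
state=q0 head=1 tape=__[_]0__   (q0,_)→(q1,_,right)
state=q1 head=2 tape=___[0]__   (q1,0)→(q0,_,right)
state=q0 head=3 tape=____[_]_   (q0,_)→(q1,_,right)
state=q1 head=4 tape=_____[_]
M halts after 14 transitions.

14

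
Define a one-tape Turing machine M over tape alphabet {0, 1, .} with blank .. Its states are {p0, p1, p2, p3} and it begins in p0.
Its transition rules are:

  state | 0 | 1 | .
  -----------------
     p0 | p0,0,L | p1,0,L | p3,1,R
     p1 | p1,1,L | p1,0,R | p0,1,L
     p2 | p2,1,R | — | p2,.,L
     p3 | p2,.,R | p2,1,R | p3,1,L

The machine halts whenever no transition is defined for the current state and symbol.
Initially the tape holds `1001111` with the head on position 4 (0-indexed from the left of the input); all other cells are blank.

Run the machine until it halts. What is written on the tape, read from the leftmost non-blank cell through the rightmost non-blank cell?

1.1111111

p0 | .1001[1]11.   read 1 → write 0, move L, go to p1
p1 | .100[1]011.   read 1 → write 0, move R, go to p1
p1 | .1000[0]11.   read 0 → write 1, move L, go to p1
p1 | .100[0]111.   read 0 → write 1, move L, go to p1
p1 | .10[0]1111.   read 0 → write 1, move L, go to p1
p1 | .1[0]11111.   read 0 → write 1, move L, go to p1
p1 | .[1]111111.   read 1 → write 0, move R, go to p1
p1 | .0[1]11111.   read 1 → write 0, move R, go to p1
p1 | .00[1]1111.   read 1 → write 0, move R, go to p1
p1 | .000[1]111.   read 1 → write 0, move R, go to p1
p1 | .0000[1]11.   read 1 → write 0, move R, go to p1
p1 | .00000[1]1.   read 1 → write 0, move R, go to p1
p1 | .000000[1].   read 1 → write 0, move R, go to p1
p1 | .0000000[.]   read . → write 1, move L, go to p0
p0 | .000000[0]1   read 0 → write 0, move L, go to p0
p0 | .00000[0]01   read 0 → write 0, move L, go to p0
p0 | .0000[0]001   read 0 → write 0, move L, go to p0
p0 | .000[0]0001   read 0 → write 0, move L, go to p0
p0 | .00[0]00001   read 0 → write 0, move L, go to p0
p0 | .0[0]000001   read 0 → write 0, move L, go to p0
p0 | .[0]0000001   read 0 → write 0, move L, go to p0
p0 | [.]00000001   read . → write 1, move R, go to p3
p3 | 1[0]0000001   read 0 → write ., move R, go to p2
p2 | 1.[0]000001   read 0 → write 1, move R, go to p2
p2 | 1.1[0]00001   read 0 → write 1, move R, go to p2
p2 | 1.11[0]0001   read 0 → write 1, move R, go to p2
p2 | 1.111[0]001   read 0 → write 1, move R, go to p2
p2 | 1.1111[0]01   read 0 → write 1, move R, go to p2
p2 | 1.11111[0]1   read 0 → write 1, move R, go to p2
p2 | 1.111111[1]
The non-blank tape span at halt is 1.1111111.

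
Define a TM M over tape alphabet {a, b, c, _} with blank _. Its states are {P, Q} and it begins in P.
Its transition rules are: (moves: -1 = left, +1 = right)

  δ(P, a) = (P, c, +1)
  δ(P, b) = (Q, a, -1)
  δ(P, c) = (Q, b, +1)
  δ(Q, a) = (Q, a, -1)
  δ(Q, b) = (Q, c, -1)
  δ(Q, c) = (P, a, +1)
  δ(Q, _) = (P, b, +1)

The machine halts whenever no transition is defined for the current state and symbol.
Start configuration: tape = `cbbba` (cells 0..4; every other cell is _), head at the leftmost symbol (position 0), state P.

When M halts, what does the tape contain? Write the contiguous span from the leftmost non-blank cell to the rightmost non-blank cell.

bbacacc

state=P head=0 tape=__[c]bbba_   (P,c)→(Q,b,+1)
state=Q head=1 tape=__b[b]bba_   (Q,b)→(Q,c,-1)
state=Q head=0 tape=__[b]cbba_   (Q,b)→(Q,c,-1)
state=Q head=-1 tape=_[_]ccbba_   (Q,_)→(P,b,+1)
state=P head=0 tape=_b[c]cbba_   (P,c)→(Q,b,+1)
state=Q head=1 tape=_bb[c]bba_   (Q,c)→(P,a,+1)
state=P head=2 tape=_bba[b]ba_   (P,b)→(Q,a,-1)
state=Q head=1 tape=_bb[a]aba_   (Q,a)→(Q,a,-1)
state=Q head=0 tape=_b[b]aaba_   (Q,b)→(Q,c,-1)
state=Q head=-1 tape=_[b]caaba_   (Q,b)→(Q,c,-1)
state=Q head=-2 tape=[_]ccaaba_   (Q,_)→(P,b,+1)
state=P head=-1 tape=b[c]caaba_   (P,c)→(Q,b,+1)
state=Q head=0 tape=bb[c]aaba_   (Q,c)→(P,a,+1)
state=P head=1 tape=bba[a]aba_   (P,a)→(P,c,+1)
state=P head=2 tape=bbac[a]ba_   (P,a)→(P,c,+1)
state=P head=3 tape=bbacc[b]a_   (P,b)→(Q,a,-1)
state=Q head=2 tape=bbac[c]aa_   (Q,c)→(P,a,+1)
state=P head=3 tape=bbaca[a]a_   (P,a)→(P,c,+1)
state=P head=4 tape=bbacac[a]_   (P,a)→(P,c,+1)
state=P head=5 tape=bbacacc[_]
The non-blank tape span at halt is bbacacc.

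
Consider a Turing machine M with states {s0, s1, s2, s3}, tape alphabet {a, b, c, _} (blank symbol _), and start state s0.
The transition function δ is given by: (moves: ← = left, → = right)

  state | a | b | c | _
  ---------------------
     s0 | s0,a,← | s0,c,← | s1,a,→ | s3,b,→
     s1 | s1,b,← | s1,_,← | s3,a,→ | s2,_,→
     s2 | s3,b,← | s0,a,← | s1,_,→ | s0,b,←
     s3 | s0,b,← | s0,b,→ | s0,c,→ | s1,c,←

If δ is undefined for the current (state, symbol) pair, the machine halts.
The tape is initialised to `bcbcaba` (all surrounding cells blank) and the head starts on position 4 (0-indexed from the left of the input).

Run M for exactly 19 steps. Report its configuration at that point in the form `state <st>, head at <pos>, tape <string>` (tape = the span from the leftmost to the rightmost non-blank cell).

state=s0 head=4 tape=__bcbc[a]ba   (s0,a)→(s0,a,←)
state=s0 head=3 tape=__bcb[c]aba   (s0,c)→(s1,a,→)
state=s1 head=4 tape=__bcba[a]ba   (s1,a)→(s1,b,←)
state=s1 head=3 tape=__bcb[a]bba   (s1,a)→(s1,b,←)
state=s1 head=2 tape=__bc[b]bbba   (s1,b)→(s1,_,←)
state=s1 head=1 tape=__b[c]_bbba   (s1,c)→(s3,a,→)
state=s3 head=2 tape=__ba[_]bbba   (s3,_)→(s1,c,←)
state=s1 head=1 tape=__b[a]cbbba   (s1,a)→(s1,b,←)
state=s1 head=0 tape=__[b]bcbbba   (s1,b)→(s1,_,←)
state=s1 head=-1 tape=_[_]_bcbbba   (s1,_)→(s2,_,→)
state=s2 head=0 tape=__[_]bcbbba   (s2,_)→(s0,b,←)
state=s0 head=-1 tape=_[_]bbcbbba   (s0,_)→(s3,b,→)
state=s3 head=0 tape=_b[b]bcbbba   (s3,b)→(s0,b,→)
state=s0 head=1 tape=_bb[b]cbbba   (s0,b)→(s0,c,←)
state=s0 head=0 tape=_b[b]ccbbba   (s0,b)→(s0,c,←)
state=s0 head=-1 tape=_[b]cccbbba   (s0,b)→(s0,c,←)
state=s0 head=-2 tape=[_]ccccbbba   (s0,_)→(s3,b,→)
state=s3 head=-1 tape=b[c]cccbbba   (s3,c)→(s0,c,→)
state=s0 head=0 tape=bc[c]ccbbba   (s0,c)→(s1,a,→)
state=s1 head=1 tape=bca[c]cbbba
After 19 steps: state s1, head at 1, tape bcaccbbba.

state s1, head at 1, tape bcaccbbba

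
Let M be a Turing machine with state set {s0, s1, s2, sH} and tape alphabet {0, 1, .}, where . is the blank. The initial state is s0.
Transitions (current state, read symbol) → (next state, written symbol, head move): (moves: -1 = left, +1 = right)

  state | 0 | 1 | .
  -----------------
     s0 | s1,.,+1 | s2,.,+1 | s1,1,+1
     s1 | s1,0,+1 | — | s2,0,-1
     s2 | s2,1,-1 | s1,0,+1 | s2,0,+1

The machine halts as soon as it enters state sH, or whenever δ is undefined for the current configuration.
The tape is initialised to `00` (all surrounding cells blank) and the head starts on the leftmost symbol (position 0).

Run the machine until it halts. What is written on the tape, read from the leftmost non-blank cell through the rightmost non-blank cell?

00110

s0 | .[0]0..   read 0 → write ., move +1, go to s1
s1 | ..[0]..   read 0 → write 0, move +1, go to s1
s1 | ..0[.].   read . → write 0, move -1, go to s2
s2 | ..[0]0.   read 0 → write 1, move -1, go to s2
s2 | .[.]10.   read . → write 0, move +1, go to s2
s2 | .0[1]0.   read 1 → write 0, move +1, go to s1
s1 | .00[0].   read 0 → write 0, move +1, go to s1
s1 | .000[.]   read . → write 0, move -1, go to s2
s2 | .00[0]0   read 0 → write 1, move -1, go to s2
s2 | .0[0]10   read 0 → write 1, move -1, go to s2
s2 | .[0]110   read 0 → write 1, move -1, go to s2
s2 | [.]1110   read . → write 0, move +1, go to s2
s2 | 0[1]110   read 1 → write 0, move +1, go to s1
s1 | 00[1]10
The non-blank tape span at halt is 00110.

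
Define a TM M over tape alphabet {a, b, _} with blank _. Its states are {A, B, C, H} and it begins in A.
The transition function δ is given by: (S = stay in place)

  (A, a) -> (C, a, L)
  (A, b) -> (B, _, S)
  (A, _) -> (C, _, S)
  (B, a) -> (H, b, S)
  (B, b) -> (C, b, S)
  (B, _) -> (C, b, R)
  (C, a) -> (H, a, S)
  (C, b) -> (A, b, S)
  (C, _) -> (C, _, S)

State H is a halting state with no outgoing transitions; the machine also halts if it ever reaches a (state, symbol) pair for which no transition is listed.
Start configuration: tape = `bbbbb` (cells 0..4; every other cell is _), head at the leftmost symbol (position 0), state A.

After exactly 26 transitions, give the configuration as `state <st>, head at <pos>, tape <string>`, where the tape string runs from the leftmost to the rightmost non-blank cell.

A | [b]bbbb_   read b → write _, move S, go to B
B | [_]bbbb_   read _ → write b, move R, go to C
C | b[b]bbb_   read b → write b, move S, go to A
A | b[b]bbb_   read b → write _, move S, go to B
B | b[_]bbb_   read _ → write b, move R, go to C
C | bb[b]bb_   read b → write b, move S, go to A
A | bb[b]bb_   read b → write _, move S, go to B
B | bb[_]bb_   read _ → write b, move R, go to C
C | bbb[b]b_   read b → write b, move S, go to A
A | bbb[b]b_   read b → write _, move S, go to B
B | bbb[_]b_   read _ → write b, move R, go to C
C | bbbb[b]_   read b → write b, move S, go to A
A | bbbb[b]_   read b → write _, move S, go to B
B | bbbb[_]_   read _ → write b, move R, go to C
C | bbbbb[_]   read _ → write _, move S, go to C
C | bbbbb[_]   read _ → write _, move S, go to C
C | bbbbb[_]   read _ → write _, move S, go to C
C | bbbbb[_]   read _ → write _, move S, go to C
C | bbbbb[_]   read _ → write _, move S, go to C
C | bbbbb[_]   read _ → write _, move S, go to C
C | bbbbb[_]   read _ → write _, move S, go to C
C | bbbbb[_]   read _ → write _, move S, go to C
C | bbbbb[_]   read _ → write _, move S, go to C
C | bbbbb[_]   read _ → write _, move S, go to C
C | bbbbb[_]   read _ → write _, move S, go to C
C | bbbbb[_]   read _ → write _, move S, go to C
C | bbbbb[_]
After 26 steps: state C, head at 5, tape bbbbb.

state C, head at 5, tape bbbbb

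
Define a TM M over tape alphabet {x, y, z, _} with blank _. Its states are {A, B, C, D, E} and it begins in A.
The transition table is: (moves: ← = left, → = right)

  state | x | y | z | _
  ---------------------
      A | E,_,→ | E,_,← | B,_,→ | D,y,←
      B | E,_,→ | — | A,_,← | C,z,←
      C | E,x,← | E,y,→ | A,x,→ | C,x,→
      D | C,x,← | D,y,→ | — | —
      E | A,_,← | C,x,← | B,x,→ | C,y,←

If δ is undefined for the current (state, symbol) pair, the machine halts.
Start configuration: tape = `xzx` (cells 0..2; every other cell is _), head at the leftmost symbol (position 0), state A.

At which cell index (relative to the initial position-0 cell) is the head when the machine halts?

-1

A | _[x]zx__   read x → write _, move →, go to E
E | __[z]x__   read z → write x, move →, go to B
B | __x[x]__   read x → write _, move →, go to E
E | __x_[_]_   read _ → write y, move ←, go to C
C | __x[_]y_   read _ → write x, move →, go to C
C | __xx[y]_   read y → write y, move →, go to E
E | __xxy[_]   read _ → write y, move ←, go to C
C | __xx[y]y   read y → write y, move →, go to E
E | __xxy[y]   read y → write x, move ←, go to C
C | __xx[y]x   read y → write y, move →, go to E
E | __xxy[x]   read x → write _, move ←, go to A
A | __xx[y]_   read y → write _, move ←, go to E
E | __x[x]__   read x → write _, move ←, go to A
A | __[x]___   read x → write _, move →, go to E
E | ___[_]__   read _ → write y, move ←, go to C
C | __[_]y__   read _ → write x, move →, go to C
C | __x[y]__   read y → write y, move →, go to E
E | __xy[_]_   read _ → write y, move ←, go to C
C | __x[y]y_   read y → write y, move →, go to E
E | __xy[y]_   read y → write x, move ←, go to C
C | __x[y]x_   read y → write y, move →, go to E
E | __xy[x]_   read x → write _, move ←, go to A
A | __x[y]__   read y → write _, move ←, go to E
E | __[x]___   read x → write _, move ←, go to A
A | _[_]____   read _ → write y, move ←, go to D
D | [_]y____
At halt the head is at cell -1.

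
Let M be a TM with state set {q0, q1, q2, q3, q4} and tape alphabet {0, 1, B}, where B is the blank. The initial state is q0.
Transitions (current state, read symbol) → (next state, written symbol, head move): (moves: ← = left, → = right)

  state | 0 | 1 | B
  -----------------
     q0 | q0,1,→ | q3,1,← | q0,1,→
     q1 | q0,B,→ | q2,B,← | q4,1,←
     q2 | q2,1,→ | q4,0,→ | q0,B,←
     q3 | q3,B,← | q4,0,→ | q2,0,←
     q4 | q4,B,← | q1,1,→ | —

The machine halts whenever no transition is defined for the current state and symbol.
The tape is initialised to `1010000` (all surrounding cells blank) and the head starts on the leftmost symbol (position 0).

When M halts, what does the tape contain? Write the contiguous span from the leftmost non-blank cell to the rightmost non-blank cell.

10BBB10000

state=q0 head=0 tape=BBB[1]010000   (q0,1)→(q3,1,←)
state=q3 head=-1 tape=BB[B]1010000   (q3,B)→(q2,0,←)
state=q2 head=-2 tape=B[B]01010000   (q2,B)→(q0,B,←)
state=q0 head=-3 tape=[B]B01010000   (q0,B)→(q0,1,→)
state=q0 head=-2 tape=1[B]01010000   (q0,B)→(q0,1,→)
state=q0 head=-1 tape=11[0]1010000   (q0,0)→(q0,1,→)
state=q0 head=0 tape=111[1]010000   (q0,1)→(q3,1,←)
state=q3 head=-1 tape=11[1]1010000   (q3,1)→(q4,0,→)
state=q4 head=0 tape=110[1]010000   (q4,1)→(q1,1,→)
state=q1 head=1 tape=1101[0]10000   (q1,0)→(q0,B,→)
state=q0 head=2 tape=1101B[1]0000   (q0,1)→(q3,1,←)
state=q3 head=1 tape=1101[B]10000   (q3,B)→(q2,0,←)
state=q2 head=0 tape=110[1]010000   (q2,1)→(q4,0,→)
state=q4 head=1 tape=1100[0]10000   (q4,0)→(q4,B,←)
state=q4 head=0 tape=110[0]B10000   (q4,0)→(q4,B,←)
state=q4 head=-1 tape=11[0]BB10000   (q4,0)→(q4,B,←)
state=q4 head=-2 tape=1[1]BBB10000   (q4,1)→(q1,1,→)
state=q1 head=-1 tape=11[B]BB10000   (q1,B)→(q4,1,←)
state=q4 head=-2 tape=1[1]1BB10000   (q4,1)→(q1,1,→)
state=q1 head=-1 tape=11[1]BB10000   (q1,1)→(q2,B,←)
state=q2 head=-2 tape=1[1]BBB10000   (q2,1)→(q4,0,→)
state=q4 head=-1 tape=10[B]BB10000
The non-blank tape span at halt is 10BBB10000.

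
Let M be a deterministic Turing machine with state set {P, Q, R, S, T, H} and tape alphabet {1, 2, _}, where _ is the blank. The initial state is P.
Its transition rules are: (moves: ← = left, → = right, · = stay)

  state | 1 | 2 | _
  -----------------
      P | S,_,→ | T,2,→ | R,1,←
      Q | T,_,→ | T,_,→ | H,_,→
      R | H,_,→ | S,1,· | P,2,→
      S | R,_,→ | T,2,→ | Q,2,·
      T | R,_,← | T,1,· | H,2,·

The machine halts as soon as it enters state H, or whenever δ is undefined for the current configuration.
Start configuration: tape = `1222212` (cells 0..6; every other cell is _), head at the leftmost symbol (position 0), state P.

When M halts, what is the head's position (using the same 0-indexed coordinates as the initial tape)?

P | [1]222212_   read 1 → write _, move →, go to S
S | _[2]22212_   read 2 → write 2, move →, go to T
T | _2[2]2212_   read 2 → write 1, move ·, go to T
T | _2[1]2212_   read 1 → write _, move ←, go to R
R | _[2]_2212_   read 2 → write 1, move ·, go to S
S | _[1]_2212_   read 1 → write _, move →, go to R
R | __[_]2212_   read _ → write 2, move →, go to P
P | __2[2]212_   read 2 → write 2, move →, go to T
T | __22[2]12_   read 2 → write 1, move ·, go to T
T | __22[1]12_   read 1 → write _, move ←, go to R
R | __2[2]_12_   read 2 → write 1, move ·, go to S
S | __2[1]_12_   read 1 → write _, move →, go to R
R | __2_[_]12_   read _ → write 2, move →, go to P
P | __2_2[1]2_   read 1 → write _, move →, go to S
S | __2_2_[2]_   read 2 → write 2, move →, go to T
T | __2_2_2[_]   read _ → write 2, move ·, go to H
H | __2_2_2[2]
At halt the head is at cell 7.

7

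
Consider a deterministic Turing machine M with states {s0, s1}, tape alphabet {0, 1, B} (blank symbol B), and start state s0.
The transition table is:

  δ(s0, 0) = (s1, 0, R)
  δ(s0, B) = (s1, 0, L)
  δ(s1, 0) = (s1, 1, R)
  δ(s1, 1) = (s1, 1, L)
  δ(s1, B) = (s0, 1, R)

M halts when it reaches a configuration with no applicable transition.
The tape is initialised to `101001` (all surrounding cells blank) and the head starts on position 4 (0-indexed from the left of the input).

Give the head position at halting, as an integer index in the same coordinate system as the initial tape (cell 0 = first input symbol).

0

state=s0 head=4 tape=B1010[0]1   (s0,0)→(s1,0,R)
state=s1 head=5 tape=B10100[1]   (s1,1)→(s1,1,L)
state=s1 head=4 tape=B1010[0]1   (s1,0)→(s1,1,R)
state=s1 head=5 tape=B10101[1]   (s1,1)→(s1,1,L)
state=s1 head=4 tape=B1010[1]1   (s1,1)→(s1,1,L)
state=s1 head=3 tape=B101[0]11   (s1,0)→(s1,1,R)
state=s1 head=4 tape=B1011[1]1   (s1,1)→(s1,1,L)
state=s1 head=3 tape=B101[1]11   (s1,1)→(s1,1,L)
state=s1 head=2 tape=B10[1]111   (s1,1)→(s1,1,L)
state=s1 head=1 tape=B1[0]1111   (s1,0)→(s1,1,R)
state=s1 head=2 tape=B11[1]111   (s1,1)→(s1,1,L)
state=s1 head=1 tape=B1[1]1111   (s1,1)→(s1,1,L)
state=s1 head=0 tape=B[1]11111   (s1,1)→(s1,1,L)
state=s1 head=-1 tape=[B]111111   (s1,B)→(s0,1,R)
state=s0 head=0 tape=1[1]11111
At halt the head is at cell 0.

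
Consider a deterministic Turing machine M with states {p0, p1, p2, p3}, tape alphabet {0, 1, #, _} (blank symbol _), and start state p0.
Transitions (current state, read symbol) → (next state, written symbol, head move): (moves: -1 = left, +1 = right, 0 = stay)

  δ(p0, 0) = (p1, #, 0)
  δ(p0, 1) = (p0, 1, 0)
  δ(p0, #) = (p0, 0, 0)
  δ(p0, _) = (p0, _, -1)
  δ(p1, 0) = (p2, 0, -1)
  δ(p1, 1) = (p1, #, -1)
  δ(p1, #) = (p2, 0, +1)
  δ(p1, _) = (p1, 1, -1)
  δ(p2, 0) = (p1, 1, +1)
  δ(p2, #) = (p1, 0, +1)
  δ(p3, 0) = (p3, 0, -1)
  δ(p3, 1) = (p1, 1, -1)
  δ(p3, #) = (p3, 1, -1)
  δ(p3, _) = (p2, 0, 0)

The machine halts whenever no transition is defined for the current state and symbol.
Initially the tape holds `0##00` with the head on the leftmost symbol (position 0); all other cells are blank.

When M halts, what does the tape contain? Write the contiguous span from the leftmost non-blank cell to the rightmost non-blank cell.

state=p0 head=0 tape=[0]##00   (p0,0)→(p1,#,0)
state=p1 head=0 tape=[#]##00   (p1,#)→(p2,0,+1)
state=p2 head=1 tape=0[#]#00   (p2,#)→(p1,0,+1)
state=p1 head=2 tape=00[#]00   (p1,#)→(p2,0,+1)
state=p2 head=3 tape=000[0]0   (p2,0)→(p1,1,+1)
state=p1 head=4 tape=0001[0]   (p1,0)→(p2,0,-1)
state=p2 head=3 tape=000[1]0
The non-blank tape span at halt is 00010.

00010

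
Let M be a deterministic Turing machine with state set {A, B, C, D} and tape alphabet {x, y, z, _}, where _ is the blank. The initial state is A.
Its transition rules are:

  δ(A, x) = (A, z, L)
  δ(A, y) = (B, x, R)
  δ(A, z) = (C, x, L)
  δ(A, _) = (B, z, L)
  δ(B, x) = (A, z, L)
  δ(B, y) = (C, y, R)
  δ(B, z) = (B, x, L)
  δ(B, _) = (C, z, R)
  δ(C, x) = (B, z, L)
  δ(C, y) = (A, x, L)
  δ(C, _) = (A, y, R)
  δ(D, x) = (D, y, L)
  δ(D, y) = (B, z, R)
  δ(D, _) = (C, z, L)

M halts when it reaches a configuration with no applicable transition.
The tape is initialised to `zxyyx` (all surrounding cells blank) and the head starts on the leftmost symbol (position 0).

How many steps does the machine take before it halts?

8

A | ___[z]xyyx   read z → write x, move L, go to C
C | __[_]xxyyx   read _ → write y, move R, go to A
A | __y[x]xyyx   read x → write z, move L, go to A
A | __[y]zxyyx   read y → write x, move R, go to B
B | __x[z]xyyx   read z → write x, move L, go to B
B | __[x]xxyyx   read x → write z, move L, go to A
A | _[_]zxxyyx   read _ → write z, move L, go to B
B | [_]zzxxyyx   read _ → write z, move R, go to C
C | z[z]zxxyyx
M halts after 8 transitions.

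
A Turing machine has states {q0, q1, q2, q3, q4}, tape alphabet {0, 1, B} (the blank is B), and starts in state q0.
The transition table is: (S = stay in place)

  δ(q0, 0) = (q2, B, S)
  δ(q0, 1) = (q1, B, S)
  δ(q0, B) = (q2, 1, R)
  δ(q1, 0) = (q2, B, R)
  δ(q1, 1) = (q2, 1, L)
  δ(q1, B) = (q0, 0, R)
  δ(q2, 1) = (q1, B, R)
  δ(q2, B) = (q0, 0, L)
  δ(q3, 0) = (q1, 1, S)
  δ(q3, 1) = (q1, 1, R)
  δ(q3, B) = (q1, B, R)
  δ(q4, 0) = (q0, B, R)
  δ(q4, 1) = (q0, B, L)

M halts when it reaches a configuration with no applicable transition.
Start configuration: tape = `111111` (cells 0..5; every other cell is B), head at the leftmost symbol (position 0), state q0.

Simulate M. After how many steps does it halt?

state=q0 head=0 tape=B[1]11111BB   (q0,1)→(q1,B,S)
state=q1 head=0 tape=B[B]11111BB   (q1,B)→(q0,0,R)
state=q0 head=1 tape=B0[1]1111BB   (q0,1)→(q1,B,S)
state=q1 head=1 tape=B0[B]1111BB   (q1,B)→(q0,0,R)
state=q0 head=2 tape=B00[1]111BB   (q0,1)→(q1,B,S)
state=q1 head=2 tape=B00[B]111BB   (q1,B)→(q0,0,R)
state=q0 head=3 tape=B000[1]11BB   (q0,1)→(q1,B,S)
state=q1 head=3 tape=B000[B]11BB   (q1,B)→(q0,0,R)
state=q0 head=4 tape=B0000[1]1BB   (q0,1)→(q1,B,S)
state=q1 head=4 tape=B0000[B]1BB   (q1,B)→(q0,0,R)
state=q0 head=5 tape=B00000[1]BB   (q0,1)→(q1,B,S)
state=q1 head=5 tape=B00000[B]BB   (q1,B)→(q0,0,R)
state=q0 head=6 tape=B000000[B]B   (q0,B)→(q2,1,R)
state=q2 head=7 tape=B0000001[B]   (q2,B)→(q0,0,L)
state=q0 head=6 tape=B000000[1]0   (q0,1)→(q1,B,S)
state=q1 head=6 tape=B000000[B]0   (q1,B)→(q0,0,R)
state=q0 head=7 tape=B0000000[0]   (q0,0)→(q2,B,S)
state=q2 head=7 tape=B0000000[B]   (q2,B)→(q0,0,L)
state=q0 head=6 tape=B000000[0]0   (q0,0)→(q2,B,S)
state=q2 head=6 tape=B000000[B]0   (q2,B)→(q0,0,L)
state=q0 head=5 tape=B00000[0]00   (q0,0)→(q2,B,S)
state=q2 head=5 tape=B00000[B]00   (q2,B)→(q0,0,L)
state=q0 head=4 tape=B0000[0]000   (q0,0)→(q2,B,S)
state=q2 head=4 tape=B0000[B]000   (q2,B)→(q0,0,L)
state=q0 head=3 tape=B000[0]0000   (q0,0)→(q2,B,S)
state=q2 head=3 tape=B000[B]0000   (q2,B)→(q0,0,L)
state=q0 head=2 tape=B00[0]00000   (q0,0)→(q2,B,S)
state=q2 head=2 tape=B00[B]00000   (q2,B)→(q0,0,L)
state=q0 head=1 tape=B0[0]000000   (q0,0)→(q2,B,S)
state=q2 head=1 tape=B0[B]000000   (q2,B)→(q0,0,L)
state=q0 head=0 tape=B[0]0000000   (q0,0)→(q2,B,S)
state=q2 head=0 tape=B[B]0000000   (q2,B)→(q0,0,L)
state=q0 head=-1 tape=[B]00000000   (q0,B)→(q2,1,R)
state=q2 head=0 tape=1[0]0000000
M halts after 33 transitions.

33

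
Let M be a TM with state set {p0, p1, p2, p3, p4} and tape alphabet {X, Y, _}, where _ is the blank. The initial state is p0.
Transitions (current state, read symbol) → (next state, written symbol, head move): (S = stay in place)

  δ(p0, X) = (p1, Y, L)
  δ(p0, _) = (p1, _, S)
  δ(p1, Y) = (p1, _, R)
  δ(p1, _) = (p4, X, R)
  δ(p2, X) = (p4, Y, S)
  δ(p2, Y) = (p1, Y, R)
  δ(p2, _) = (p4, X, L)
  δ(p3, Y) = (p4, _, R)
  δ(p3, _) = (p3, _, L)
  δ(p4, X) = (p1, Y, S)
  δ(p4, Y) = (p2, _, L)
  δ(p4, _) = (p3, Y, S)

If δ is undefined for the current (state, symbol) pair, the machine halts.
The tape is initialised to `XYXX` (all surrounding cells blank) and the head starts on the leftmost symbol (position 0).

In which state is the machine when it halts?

p1

state=p0 head=0 tape=___[X]YXX   (p0,X)→(p1,Y,L)
state=p1 head=-1 tape=__[_]YYXX   (p1,_)→(p4,X,R)
state=p4 head=0 tape=__X[Y]YXX   (p4,Y)→(p2,_,L)
state=p2 head=-1 tape=__[X]_YXX   (p2,X)→(p4,Y,S)
state=p4 head=-1 tape=__[Y]_YXX   (p4,Y)→(p2,_,L)
state=p2 head=-2 tape=_[_]__YXX   (p2,_)→(p4,X,L)
state=p4 head=-3 tape=[_]X__YXX   (p4,_)→(p3,Y,S)
state=p3 head=-3 tape=[Y]X__YXX   (p3,Y)→(p4,_,R)
state=p4 head=-2 tape=_[X]__YXX   (p4,X)→(p1,Y,S)
state=p1 head=-2 tape=_[Y]__YXX   (p1,Y)→(p1,_,R)
state=p1 head=-1 tape=__[_]_YXX   (p1,_)→(p4,X,R)
state=p4 head=0 tape=__X[_]YXX   (p4,_)→(p3,Y,S)
state=p3 head=0 tape=__X[Y]YXX   (p3,Y)→(p4,_,R)
state=p4 head=1 tape=__X_[Y]XX   (p4,Y)→(p2,_,L)
state=p2 head=0 tape=__X[_]_XX   (p2,_)→(p4,X,L)
state=p4 head=-1 tape=__[X]X_XX   (p4,X)→(p1,Y,S)
state=p1 head=-1 tape=__[Y]X_XX   (p1,Y)→(p1,_,R)
state=p1 head=0 tape=___[X]_XX
No transition is defined for (p1, X); M halts in state p1.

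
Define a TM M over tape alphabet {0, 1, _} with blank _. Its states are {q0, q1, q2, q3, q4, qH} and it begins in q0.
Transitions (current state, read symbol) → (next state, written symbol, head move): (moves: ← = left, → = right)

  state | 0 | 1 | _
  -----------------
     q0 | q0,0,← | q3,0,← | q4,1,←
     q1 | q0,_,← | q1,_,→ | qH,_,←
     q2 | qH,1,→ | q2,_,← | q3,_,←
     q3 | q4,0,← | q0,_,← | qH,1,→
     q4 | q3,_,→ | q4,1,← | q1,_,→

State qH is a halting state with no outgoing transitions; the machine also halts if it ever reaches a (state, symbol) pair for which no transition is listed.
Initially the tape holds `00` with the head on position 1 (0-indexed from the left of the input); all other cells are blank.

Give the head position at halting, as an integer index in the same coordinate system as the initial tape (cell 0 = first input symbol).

-1

state=q0 head=1 tape=__0[0]   (q0,0)→(q0,0,←)
state=q0 head=0 tape=__[0]0   (q0,0)→(q0,0,←)
state=q0 head=-1 tape=_[_]00   (q0,_)→(q4,1,←)
state=q4 head=-2 tape=[_]100   (q4,_)→(q1,_,→)
state=q1 head=-1 tape=_[1]00   (q1,1)→(q1,_,→)
state=q1 head=0 tape=__[0]0   (q1,0)→(q0,_,←)
state=q0 head=-1 tape=_[_]_0   (q0,_)→(q4,1,←)
state=q4 head=-2 tape=[_]1_0   (q4,_)→(q1,_,→)
state=q1 head=-1 tape=_[1]_0   (q1,1)→(q1,_,→)
state=q1 head=0 tape=__[_]0   (q1,_)→(qH,_,←)
state=qH head=-1 tape=_[_]_0
At halt the head is at cell -1.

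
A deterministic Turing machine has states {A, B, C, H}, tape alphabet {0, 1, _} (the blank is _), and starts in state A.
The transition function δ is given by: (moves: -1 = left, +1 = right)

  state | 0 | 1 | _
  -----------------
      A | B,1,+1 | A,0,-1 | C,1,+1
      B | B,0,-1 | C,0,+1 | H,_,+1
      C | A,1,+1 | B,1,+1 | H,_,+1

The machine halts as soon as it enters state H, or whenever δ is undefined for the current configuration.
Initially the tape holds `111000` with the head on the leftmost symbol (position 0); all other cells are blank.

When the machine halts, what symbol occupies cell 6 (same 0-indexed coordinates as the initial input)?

A | __[1]11000___   read 1 → write 0, move -1, go to A
A | _[_]011000___   read _ → write 1, move +1, go to C
C | _1[0]11000___   read 0 → write 1, move +1, go to A
A | _11[1]1000___   read 1 → write 0, move -1, go to A
A | _1[1]01000___   read 1 → write 0, move -1, go to A
A | _[1]001000___   read 1 → write 0, move -1, go to A
A | [_]0001000___   read _ → write 1, move +1, go to C
C | 1[0]001000___   read 0 → write 1, move +1, go to A
A | 11[0]01000___   read 0 → write 1, move +1, go to B
B | 111[0]1000___   read 0 → write 0, move -1, go to B
B | 11[1]01000___   read 1 → write 0, move +1, go to C
C | 110[0]1000___   read 0 → write 1, move +1, go to A
A | 1101[1]000___   read 1 → write 0, move -1, go to A
A | 110[1]0000___   read 1 → write 0, move -1, go to A
A | 11[0]00000___   read 0 → write 1, move +1, go to B
B | 111[0]0000___   read 0 → write 0, move -1, go to B
B | 11[1]00000___   read 1 → write 0, move +1, go to C
C | 110[0]0000___   read 0 → write 1, move +1, go to A
A | 1101[0]000___   read 0 → write 1, move +1, go to B
B | 11011[0]00___   read 0 → write 0, move -1, go to B
B | 1101[1]000___   read 1 → write 0, move +1, go to C
C | 11010[0]00___   read 0 → write 1, move +1, go to A
A | 110101[0]0___   read 0 → write 1, move +1, go to B
B | 1101011[0]___   read 0 → write 0, move -1, go to B
B | 110101[1]0___   read 1 → write 0, move +1, go to C
C | 1101010[0]___   read 0 → write 1, move +1, go to A
A | 11010101[_]__   read _ → write 1, move +1, go to C
C | 110101011[_]_   read _ → write _, move +1, go to H
H | 110101011_[_]
Cell 6 holds 1 when M halts.

1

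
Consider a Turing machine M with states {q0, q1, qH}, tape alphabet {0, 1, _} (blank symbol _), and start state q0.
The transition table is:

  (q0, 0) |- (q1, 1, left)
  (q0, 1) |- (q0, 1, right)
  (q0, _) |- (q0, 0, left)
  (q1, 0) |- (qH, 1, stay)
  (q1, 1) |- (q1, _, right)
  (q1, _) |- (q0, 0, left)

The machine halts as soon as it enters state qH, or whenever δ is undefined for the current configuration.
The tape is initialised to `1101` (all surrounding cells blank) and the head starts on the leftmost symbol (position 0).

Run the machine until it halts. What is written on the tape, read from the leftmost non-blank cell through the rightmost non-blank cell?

q0 | [1]101_   read 1 → write 1, move right, go to q0
q0 | 1[1]01_   read 1 → write 1, move right, go to q0
q0 | 11[0]1_   read 0 → write 1, move left, go to q1
q1 | 1[1]11_   read 1 → write _, move right, go to q1
q1 | 1_[1]1_   read 1 → write _, move right, go to q1
q1 | 1__[1]_   read 1 → write _, move right, go to q1
q1 | 1___[_]   read _ → write 0, move left, go to q0
q0 | 1__[_]0   read _ → write 0, move left, go to q0
q0 | 1_[_]00   read _ → write 0, move left, go to q0
q0 | 1[_]000   read _ → write 0, move left, go to q0
q0 | [1]0000   read 1 → write 1, move right, go to q0
q0 | 1[0]000   read 0 → write 1, move left, go to q1
q1 | [1]1000   read 1 → write _, move right, go to q1
q1 | _[1]000   read 1 → write _, move right, go to q1
q1 | __[0]00   read 0 → write 1, move stay, go to qH
qH | __[1]00
The non-blank tape span at halt is 100.

100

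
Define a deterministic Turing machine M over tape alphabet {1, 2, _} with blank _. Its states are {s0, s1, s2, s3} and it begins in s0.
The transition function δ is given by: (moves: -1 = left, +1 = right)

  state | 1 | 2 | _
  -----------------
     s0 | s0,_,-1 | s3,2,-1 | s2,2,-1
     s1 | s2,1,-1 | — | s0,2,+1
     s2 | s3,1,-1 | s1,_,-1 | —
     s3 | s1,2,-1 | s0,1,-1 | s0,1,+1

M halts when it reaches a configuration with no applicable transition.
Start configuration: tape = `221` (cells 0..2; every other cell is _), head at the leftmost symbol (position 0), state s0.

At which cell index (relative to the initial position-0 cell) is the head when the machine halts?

s0 | ____[2]21   read 2 → write 2, move -1, go to s3
s3 | ___[_]221   read _ → write 1, move +1, go to s0
s0 | ___1[2]21   read 2 → write 2, move -1, go to s3
s3 | ___[1]221   read 1 → write 2, move -1, go to s1
s1 | __[_]2221   read _ → write 2, move +1, go to s0
s0 | __2[2]221   read 2 → write 2, move -1, go to s3
s3 | __[2]2221   read 2 → write 1, move -1, go to s0
s0 | _[_]12221   read _ → write 2, move -1, go to s2
s2 | [_]212221
At halt the head is at cell -4.

-4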